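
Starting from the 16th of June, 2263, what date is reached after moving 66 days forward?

the 21st of August, 2263

Count 66 days after June 16, 2263:
June 2263: 30 − 16 = 14 days remain.
Then July (31): 31 days.
August 1–21, 2263: 21 days.
Total: 14 + 31 + 21 = 66 days.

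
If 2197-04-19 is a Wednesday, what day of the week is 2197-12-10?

April 2197: 30 − 19 = 11 days remain.
Then May (31), June (30), July (31), August (31), September (30), October (31), November (30): 31 + 30 + 31 + 31 + 30 + 31 + 30 = 214 days.
December 1–10, 2197: 10 days.
Total: 11 + 214 + 10 = 235 days.
235 mod 7 = 4, so 4 days after Wednesday is Sunday.

Sunday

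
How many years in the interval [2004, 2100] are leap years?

24

Years divisible by 4: 2004, 2008, …, 2100 — 25 in all.
Of these, 2100 is divisible by 100 but not 400, so not leap.
Leap years: 25 − 1 = 24.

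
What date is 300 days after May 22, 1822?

March 18, 1823

Count 300 days after May 22, 1822:
Day-of-year of May 22, 1822: 142.
Day-of-year of March 18, 1823: 77.
1822 has 365 days, so 365 − 142 = 223 days remain in 1822.
Total: 223 + 77 = 300 days.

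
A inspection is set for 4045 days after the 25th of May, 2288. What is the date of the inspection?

the 22nd of June, 2299

Count 4045 days after May 25, 2288:
From May 25, 2288 to May 25, 2299: 11 years, of which 2 contain a Feb 29 — 9×365 + 2×366 = 4017 days.
May 2299: 31 − 25 = 6 days remain.
June 1–22, 2299: 22 days.
Residual: 28 days.
Total: 4045 days.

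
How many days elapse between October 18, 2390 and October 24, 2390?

6

Within October 2390: 24 − 18 = 6 days.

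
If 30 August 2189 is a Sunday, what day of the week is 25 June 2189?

Count forward from the earlier date (June 25, 2189) to the later (August 30, 2189):
June 2189: 30 − 25 = 5 days remain.
Then July (31): 31 days.
August 1–30, 2189: 30 days.
Total: 5 + 31 + 30 = 66 days.
66 mod 7 = 3, so 3 days before Sunday is Thursday.

Thursday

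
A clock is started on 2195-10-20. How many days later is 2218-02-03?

8141

Day-of-year of October 20, 2195: 293.
Day-of-year of February 3, 2218: 34.
2195 has 365 days, so 365 − 293 = 72 days remain in 2195.
Full years 2196–2217: 17 common + 5 leap = 17×365 + 5×366 = 8035 days.
Total: 72 + 8035 + 34 = 8141 days.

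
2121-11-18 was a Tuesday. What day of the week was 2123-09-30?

Thursday

November 2121: 30 − 18 = 12 days remain.
Then 21 full months totalling 639 days.
September 1–30, 2123: 30 days.
Total: 12 + 639 + 30 = 681 days.
681 mod 7 = 2, so 2 days after Tuesday is Thursday.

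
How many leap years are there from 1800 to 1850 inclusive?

Years divisible by 4: 1800, 1804, …, 1848 — 13 in all.
Of these, 1800 is divisible by 100 but not 400, so not leap.
Leap years: 13 − 1 = 12.

12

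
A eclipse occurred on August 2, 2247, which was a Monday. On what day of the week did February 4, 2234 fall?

Count forward from the earlier date (February 4, 2234) to the later (August 2, 2247):
From February 4, 2234 to February 4, 2247: 13 years, of which 3 contain a Feb 29 — 10×365 + 3×366 = 4748 days.
February 2247: 28 − 4 = 24 days remain (2247 is not a leap year, so February has 28 days).
Then March (31), April (30), May (31), June (30), July (31): 31 + 30 + 31 + 30 + 31 = 153 days.
August 1–2, 2247: 2 days.
Residual: 179 days.
Total: 4927 days.
4927 mod 7 = 6, so 6 days before Monday is Tuesday.

Tuesday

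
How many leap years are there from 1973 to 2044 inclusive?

18

Years divisible by 4: 1976, 1980, …, 2044 — 18 in all.
2000 is divisible by 400, so still leap.
No century exceptions apply. Count: 18.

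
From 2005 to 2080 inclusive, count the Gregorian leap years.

Years divisible by 4: 2008, 2012, …, 2080 — 19 in all.
No century exceptions apply. Count: 19.

19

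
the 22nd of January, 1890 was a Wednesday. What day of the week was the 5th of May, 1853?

Thursday

Count forward from the earlier date (May 5, 1853) to the later (January 22, 1890):
Day-of-year of May 5, 1853: 125.
Day-of-year of January 22, 1890: 22.
1853 has 365 days, so 365 − 125 = 240 days remain in 1853.
Full years 1854–1889: 27 common + 9 leap = 27×365 + 9×366 = 13149 days.
Total: 240 + 13149 + 22 = 13411 days.
13411 mod 7 = 6, so 6 days before Wednesday is Thursday.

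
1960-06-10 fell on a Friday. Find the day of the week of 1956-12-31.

Monday

Count forward from the earlier date (December 31, 1956) to the later (June 10, 1960):
December 31, 1956 → December 31, 1957: 365 days.
December 31, 1957 → December 31, 1958: 365 days.
December 31, 1958 → December 31, 1959: 365 days.
December 1959: 31 − 31 = 0 days remain.
Then January (31), February 1960 (29), March (31), April (30), May (31): 31 + 29 + 31 + 30 + 31 = 152 days.
June 1–10, 1960: 10 days.
Residual: 162 days.
Total: 1257 days.
1257 mod 7 = 4, so 4 days before Friday is Monday.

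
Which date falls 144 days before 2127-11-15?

2127-06-24

Count 144 days before November 15, 2127:
June 2127: 30 − 24 = 6 days remain.
Then July (31), August (31), September (30), October (31): 31 + 31 + 30 + 31 = 123 days.
November 1–15, 2127: 15 days.
Total: 6 + 123 + 15 = 144 days.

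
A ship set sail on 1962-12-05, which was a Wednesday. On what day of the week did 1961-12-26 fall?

Tuesday

Count forward from the earlier date (December 26, 1961) to the later (December 5, 1962):
Day-of-year of December 26, 1961: 360.
Day-of-year of December 5, 1962: 339.
1961 has 365 days, so 365 − 360 = 5 days remain in 1961.
Total: 5 + 339 = 344 days.
344 mod 7 = 1, so 1 day before Wednesday is Tuesday.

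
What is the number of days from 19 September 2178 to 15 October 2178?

26

September 2178: 30 − 19 = 11 days remain.
October 1–15, 2178: 15 days.
Total: 11 + 15 = 26 days.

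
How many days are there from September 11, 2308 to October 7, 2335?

From September 11, 2308 to September 11, 2335: 27 years, of which 6 contain a Feb 29 — 21×365 + 6×366 = 9861 days.
September 2335: 30 − 11 = 19 days remain.
October 1–7, 2335: 7 days.
Residual: 26 days.
Total: 9887 days.

9887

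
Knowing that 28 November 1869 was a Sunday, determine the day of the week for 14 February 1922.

Tuesday

Day-of-year of November 28, 1869: 332.
Day-of-year of February 14, 1922: 45.
1869 has 365 days, so 365 − 332 = 33 days remain in 1869.
Full years 1870–1921: 40 common + 12 leap = 40×365 + 12×366 = 18992 days.
Total: 33 + 18992 + 45 = 19070 days.
19070 mod 7 = 2, so 2 days after Sunday is Tuesday.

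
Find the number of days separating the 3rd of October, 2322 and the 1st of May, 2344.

From October 3, 2322 to October 3, 2343: 21 years, of which 5 contain a Feb 29 — 16×365 + 5×366 = 7670 days.
October 2343: 31 − 3 = 28 days remain.
Then November (30), December (31), January (31), February 2344 (29), March (31), April (30): 30 + 31 + 31 + 29 + 31 + 30 = 182 days.
May 1, 2344: 1 day.
Residual: 211 days.
Total: 7881 days.

7881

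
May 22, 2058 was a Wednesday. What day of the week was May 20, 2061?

Friday

Day-of-year of May 22, 2058: 142.
Day-of-year of May 20, 2061: 140.
2058 has 365 days, so 365 − 142 = 223 days remain in 2058.
Full years: 2059: 365; 2060: 366. Sum = 731.
Total: 223 + 731 + 140 = 1094 days.
1094 mod 7 = 2, so 2 days after Wednesday is Friday.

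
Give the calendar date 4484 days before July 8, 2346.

March 29, 2334

Count 4484 days before July 8, 2346:
From March 29, 2334 to March 29, 2346: 12 years, of which 3 contain a Feb 29 — 9×365 + 3×366 = 4383 days.
March 2346: 31 − 29 = 2 days remain.
Then April (30), May (31), June (30): 30 + 31 + 30 = 91 days.
July 1–8, 2346: 8 days.
Residual: 101 days.
Total: 4484 days.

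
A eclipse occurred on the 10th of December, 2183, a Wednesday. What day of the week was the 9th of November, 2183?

Count forward from the earlier date (November 9, 2183) to the later (December 10, 2183):
November 2183: 30 − 9 = 21 days remain.
December 1–10, 2183: 10 days.
Total: 21 + 10 = 31 days.
31 mod 7 = 3, so 3 days before Wednesday is Sunday.

Sunday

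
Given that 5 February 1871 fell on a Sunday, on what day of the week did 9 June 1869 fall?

Count forward from the earlier date (June 9, 1869) to the later (February 5, 1871):
June 1869: 30 − 9 = 21 days remain.
Then 19 full months totalling 580 days.
February 1–5, 1871: 5 days (1871 is not a leap year).
Total: 21 + 580 + 5 = 606 days.
606 mod 7 = 4, so 4 days before Sunday is Wednesday.

Wednesday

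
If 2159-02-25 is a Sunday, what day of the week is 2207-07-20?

Day-of-year of February 25, 2159: 56.
Day-of-year of July 20, 2207: 201.
2159 has 365 days, so 365 − 56 = 309 days remain in 2159.
Full years 2160–2206: 36 common + 11 leap = 36×365 + 11×366 = 17166 days.
Total: 309 + 17166 + 201 = 17676 days.
17676 mod 7 = 1, so 1 day after Sunday is Monday.

Monday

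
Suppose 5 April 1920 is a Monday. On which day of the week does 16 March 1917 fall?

Friday

Count forward from the earlier date (March 16, 1917) to the later (April 5, 1920):
Day-of-year of March 16, 1917: 75.
Day-of-year of April 5, 1920: 96.
1917 has 365 days, so 365 − 75 = 290 days remain in 1917.
Full years: 1918: 365; 1919: 365. Sum = 730.
Total: 290 + 730 + 96 = 1116 days.
1116 mod 7 = 3, so 3 days before Monday is Friday.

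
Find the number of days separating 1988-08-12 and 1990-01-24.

August 1988: 31 − 12 = 19 days remain.
Then 16 full months totalling 487 days.
January 1–24, 1990: 24 days.
Total: 19 + 487 + 24 = 530 days.

530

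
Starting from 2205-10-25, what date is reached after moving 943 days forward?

2208-05-25

Count 943 days after October 25, 2205:
Day-of-year of October 25, 2205: 298.
Day-of-year of May 25, 2208: 146.
2205 has 365 days, so 365 − 298 = 67 days remain in 2205.
Full years: 2206: 365; 2207: 365. Sum = 730.
Total: 67 + 730 + 146 = 943 days.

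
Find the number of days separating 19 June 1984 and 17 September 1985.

Day-of-year of June 19, 1984: 171.
Day-of-year of September 17, 1985: 260.
1984 has 366 days, so 366 − 171 = 195 days remain in 1984.
Total: 195 + 260 = 455 days.

455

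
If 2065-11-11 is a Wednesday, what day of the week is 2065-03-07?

Saturday

Count forward from the earlier date (March 7, 2065) to the later (November 11, 2065):
March 2065: 31 − 7 = 24 days remain.
Then April (30), May (31), June (30), July (31), August (31), September (30), October (31): 30 + 31 + 30 + 31 + 31 + 30 + 31 = 214 days.
November 1–11, 2065: 11 days.
Total: 24 + 214 + 11 = 249 days.
249 mod 7 = 4, so 4 days before Wednesday is Saturday.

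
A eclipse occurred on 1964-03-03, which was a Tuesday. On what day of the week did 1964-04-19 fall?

Sunday

March 1964: 31 − 3 = 28 days remain.
April 1–19, 1964: 19 days.
Total: 28 + 19 = 47 days.
47 mod 7 = 5, so 5 days after Tuesday is Sunday.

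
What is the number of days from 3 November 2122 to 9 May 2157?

Day-of-year of November 3, 2122: 307.
Day-of-year of May 9, 2157: 129.
2122 has 365 days, so 365 − 307 = 58 days remain in 2122.
Full years 2123–2156: 25 common + 9 leap = 25×365 + 9×366 = 12419 days.
Total: 58 + 12419 + 129 = 12606 days.

12606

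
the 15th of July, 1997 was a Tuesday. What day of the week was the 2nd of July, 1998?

July 1997: 31 − 15 = 16 days remain.
Then 11 full months totalling 334 days.
July 1–2, 1998: 2 days.
Residual: 352 days.
Total: 352 days.
352 mod 7 = 2, so 2 days after Tuesday is Thursday.

Thursday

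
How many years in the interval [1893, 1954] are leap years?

14

Years divisible by 4: 1896, 1900, …, 1952 — 15 in all.
Of these, 1900 is divisible by 100 but not 400, so not leap.
Leap years: 15 − 1 = 14.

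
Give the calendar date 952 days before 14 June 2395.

4 November 2392

Count 952 days before June 14, 2395:
Day-of-year of November 4, 2392: 309.
Day-of-year of June 14, 2395: 165.
2392 has 366 days, so 366 − 309 = 57 days remain in 2392.
Full years: 2393: 365; 2394: 365. Sum = 730.
Total: 57 + 730 + 165 = 952 days.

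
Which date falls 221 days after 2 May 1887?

9 December 1887

Count 221 days after May 2, 1887:
May 1887: 31 − 2 = 29 days remain.
Then June (30), July (31), August (31), September (30), October (31), November (30): 30 + 31 + 31 + 30 + 31 + 30 = 183 days.
December 1–9, 1887: 9 days.
Total: 29 + 183 + 9 = 221 days.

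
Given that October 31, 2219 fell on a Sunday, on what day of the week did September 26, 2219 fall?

Sunday

Count forward from the earlier date (September 26, 2219) to the later (October 31, 2219):
September 2219: 30 − 26 = 4 days remain.
October 1–31, 2219: 31 days.
Total: 4 + 31 = 35 days.
35 is a multiple of 7, so September 26, 2219 falls on the same weekday: Sunday.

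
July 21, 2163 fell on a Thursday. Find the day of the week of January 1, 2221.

Day-of-year of July 21, 2163: 202.
Day-of-year of January 1, 2221: 1.
2163 has 365 days, so 365 − 202 = 163 days remain in 2163.
Full years 2164–2220: 43 common + 14 leap = 43×365 + 14×366 = 20819 days.
Total: 163 + 20819 + 1 = 20983 days.
20983 mod 7 = 4, so 4 days after Thursday is Monday.

Monday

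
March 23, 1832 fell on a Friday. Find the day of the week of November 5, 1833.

Tuesday

March 23, 1832 → March 23, 1833: 365 days.
March 1833: 31 − 23 = 8 days remain.
Then April (30), May (31), June (30), July (31), August (31), September (30), October (31): 30 + 31 + 30 + 31 + 31 + 30 + 31 = 214 days.
November 1–5, 1833: 5 days.
Residual: 227 days.
Total: 592 days.
592 mod 7 = 4, so 4 days after Friday is Tuesday.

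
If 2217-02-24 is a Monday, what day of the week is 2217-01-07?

Count forward from the earlier date (January 7, 2217) to the later (February 24, 2217):
January 2217: 31 − 7 = 24 days remain.
February 1–24, 2217: 24 days (2217 is not a leap year).
Total: 24 + 24 = 48 days.
48 mod 7 = 6, so 6 days before Monday is Tuesday.

Tuesday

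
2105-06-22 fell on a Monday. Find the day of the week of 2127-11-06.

Thursday

Day-of-year of June 22, 2105: 173.
Day-of-year of November 6, 2127: 310.
2105 has 365 days, so 365 − 173 = 192 days remain in 2105.
Full years 2106–2126: 16 common + 5 leap = 16×365 + 5×366 = 7670 days.
Total: 192 + 7670 + 310 = 8172 days.
8172 mod 7 = 3, so 3 days after Monday is Thursday.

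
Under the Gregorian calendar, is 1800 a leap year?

1800 is not a leap year (divisible by 100 but not 400).

No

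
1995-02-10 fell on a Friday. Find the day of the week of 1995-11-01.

February 1995: 28 − 10 = 18 days remain (1995 is not a leap year, so February has 28 days).
Then March (31), April (30), May (31), June (30), July (31), August (31), September (30), October (31): 31 + 30 + 31 + 30 + 31 + 31 + 30 + 31 = 245 days.
November 1, 1995: 1 day.
Total: 18 + 245 + 1 = 264 days.
264 mod 7 = 5, so 5 days after Friday is Wednesday.

Wednesday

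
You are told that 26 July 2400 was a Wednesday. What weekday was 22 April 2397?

Tuesday

Count forward from the earlier date (April 22, 2397) to the later (July 26, 2400):
Day-of-year of April 22, 2397: 112.
Day-of-year of July 26, 2400: 208.
2397 has 365 days, so 365 − 112 = 253 days remain in 2397.
Full years: 2398: 365; 2399: 365. Sum = 730.
Total: 253 + 730 + 208 = 1191 days.
1191 mod 7 = 1, so 1 day before Wednesday is Tuesday.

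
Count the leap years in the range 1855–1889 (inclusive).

Years divisible by 4 in [1855, 1889]: 1856, 1860, 1864, 1868, 1872, 1876, 1880, 1884, 1888.
No century exceptions apply. Count: 9.

9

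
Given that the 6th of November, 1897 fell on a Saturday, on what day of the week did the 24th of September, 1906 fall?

Monday

From November 6, 1897 to November 6, 1905: 8 years, of which 1 contains a Feb 29 — 7×365 + 1×366 = 2921 days.
(1900 is not a leap year (divisible by 100 but not 400).)
November 1905: 30 − 6 = 24 days remain.
Then 9 full months totalling 274 days.
September 1–24, 1906: 24 days.
Residual: 322 days.
Total: 3243 days.
3243 mod 7 = 2, so 2 days after Saturday is Monday.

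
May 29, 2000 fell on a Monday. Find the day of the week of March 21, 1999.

Sunday

Count forward from the earlier date (March 21, 1999) to the later (May 29, 2000):
March 1999: 31 − 21 = 10 days remain.
Then 13 full months totalling 396 days.
May 1–29, 2000: 29 days.
Total: 10 + 396 + 29 = 435 days.
435 mod 7 = 1, so 1 day before Monday is Sunday.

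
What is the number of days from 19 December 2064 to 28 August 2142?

28375

From December 19, 2064 to December 19, 2141: 77 years, of which 18 contain a Feb 29 — 59×365 + 18×366 = 28123 days.
(2100 is not a leap year (divisible by 100 but not 400).)
December 2141: 31 − 19 = 12 days remain.
Then January (31), February 2142 (28), March (31), April (30), May (31), June (30), July (31): 31 + 28 + 31 + 30 + 31 + 30 + 31 = 212 days.
August 1–28, 2142: 28 days.
Residual: 252 days.
Total: 28375 days.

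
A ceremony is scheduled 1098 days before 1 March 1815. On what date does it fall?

27 February 1812

Count 1098 days before March 1, 1815:
February 27, 1812 → February 27, 1813: 366 days (1812 is a leap year).
February 27, 1813 → February 27, 1814: 365 days.
February 27, 1814 → February 27, 1815: 365 days.
February 1815: 28 − 27 = 1 day remains (1815 is not a leap year, so February has 28 days).
March 1, 1815: 1 day.
Residual: 2 days.
Total: 1098 days.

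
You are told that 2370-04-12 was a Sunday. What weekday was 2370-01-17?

Saturday

Count forward from the earlier date (January 17, 2370) to the later (April 12, 2370):
January 2370: 31 − 17 = 14 days remain.
Then February 2370 (28), March (31): 28 + 31 = 59 days.
April 1–12, 2370: 12 days.
Total: 14 + 59 + 12 = 85 days.
85 mod 7 = 1, so 1 day before Sunday is Saturday.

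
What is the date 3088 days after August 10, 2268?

January 23, 2277

Count 3088 days after August 10, 2268:
Day-of-year of August 10, 2268: 223.
Day-of-year of January 23, 2277: 23.
2268 has 366 days, so 366 − 223 = 143 days remain in 2268.
Full years 2269–2276: 6 common + 2 leap = 6×365 + 2×366 = 2922 days.
Total: 143 + 2922 + 23 = 3088 days.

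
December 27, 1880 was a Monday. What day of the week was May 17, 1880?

Count forward from the earlier date (May 17, 1880) to the later (December 27, 1880):
May 1880: 31 − 17 = 14 days remain.
Then June (30), July (31), August (31), September (30), October (31), November (30): 30 + 31 + 31 + 30 + 31 + 30 = 183 days.
December 1–27, 1880: 27 days.
Total: 14 + 183 + 27 = 224 days.
224 is a multiple of 7, so May 17, 1880 falls on the same weekday: Monday.

Monday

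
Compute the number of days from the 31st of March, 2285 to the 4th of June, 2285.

March 2285: 31 − 31 = 0 days remain.
Then April (30), May (31): 30 + 31 = 61 days.
June 1–4, 2285: 4 days.
Total: 0 + 61 + 4 = 65 days.

65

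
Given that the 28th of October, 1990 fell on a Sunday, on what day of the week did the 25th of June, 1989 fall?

Count forward from the earlier date (June 25, 1989) to the later (October 28, 1990):
Day-of-year of June 25, 1989: 176.
Day-of-year of October 28, 1990: 301.
1989 has 365 days, so 365 − 176 = 189 days remain in 1989.
Total: 189 + 301 = 490 days.
490 is a multiple of 7, so the 25th of June, 1989 falls on the same weekday: Sunday.

Sunday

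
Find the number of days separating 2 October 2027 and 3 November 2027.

32

October 2027: 31 − 2 = 29 days remain.
November 1–3, 2027: 3 days.
Total: 29 + 3 = 32 days.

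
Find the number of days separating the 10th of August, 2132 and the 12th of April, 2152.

From August 10, 2132 to August 10, 2151: 19 years, of which 4 contain a Feb 29 — 15×365 + 4×366 = 6939 days.
August 2151: 31 − 10 = 21 days remain.
Then September (30), October (31), November (30), December (31), January (31), February 2152 (29), March (31): 30 + 31 + 30 + 31 + 31 + 29 + 31 = 213 days.
April 1–12, 2152: 12 days.
Residual: 246 days.
Total: 7185 days.

7185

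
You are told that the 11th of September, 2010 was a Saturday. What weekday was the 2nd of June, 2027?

Wednesday

From September 11, 2010 to September 11, 2026: 16 years, of which 4 contain a Feb 29 — 12×365 + 4×366 = 5844 days.
September 2026: 30 − 11 = 19 days remain.
Then October (31), November (30), December (31), January (31), February 2027 (28), March (31), April (30), May (31): 31 + 30 + 31 + 31 + 28 + 31 + 30 + 31 = 243 days.
June 1–2, 2027: 2 days.
Residual: 264 days.
Total: 6108 days.
6108 mod 7 = 4, so 4 days after Saturday is Wednesday.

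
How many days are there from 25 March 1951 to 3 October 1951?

March 1951: 31 − 25 = 6 days remain.
Then April (30), May (31), June (30), July (31), August (31), September (30): 30 + 31 + 30 + 31 + 31 + 30 = 183 days.
October 1–3, 1951: 3 days.
Total: 6 + 183 + 3 = 192 days.

192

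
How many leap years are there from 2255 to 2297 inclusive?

11

Years divisible by 4 in [2255, 2297]: 2256, 2260, 2264, 2268, 2272, 2276, 2280, 2284, 2288, 2292, 2296.
No century exceptions apply. Count: 11.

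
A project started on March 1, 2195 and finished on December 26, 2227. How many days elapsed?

From March 1, 2195 to March 1, 2227: 32 years, of which 7 contain a Feb 29 — 25×365 + 7×366 = 11687 days.
(2200 is not a leap year (divisible by 100 but not 400).)
March 2227: 31 − 1 = 30 days remain.
Then April (30), May (31), June (30), July (31), August (31), September (30), October (31), November (30): 30 + 31 + 30 + 31 + 31 + 30 + 31 + 30 = 244 days.
December 1–26, 2227: 26 days.
Residual: 300 days.
Total: 11987 days.

11987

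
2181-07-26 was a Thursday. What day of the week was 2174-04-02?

Count forward from the earlier date (April 2, 2174) to the later (July 26, 2181):
From April 2, 2174 to April 2, 2181: 7 years, of which 2 contain a Feb 29 — 5×365 + 2×366 = 2557 days.
April 2181: 30 − 2 = 28 days remain.
Then May (31), June (30): 31 + 30 = 61 days.
July 1–26, 2181: 26 days.
Residual: 115 days.
Total: 2672 days.
2672 mod 7 = 5, so 5 days before Thursday is Saturday.

Saturday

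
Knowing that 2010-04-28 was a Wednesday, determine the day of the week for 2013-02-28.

Thursday

April 28, 2010 → April 28, 2011: 365 days.
April 28, 2011 → April 28, 2012: 366 days (2012 is a leap year).
April 2012: 30 − 28 = 2 days remain.
Then 9 full months totalling 276 days.
February 1–28, 2013: 28 days (2013 is not a leap year).
Residual: 306 days.
Total: 1037 days.
1037 mod 7 = 1, so 1 day after Wednesday is Thursday.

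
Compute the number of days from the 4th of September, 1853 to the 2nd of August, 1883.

From September 4, 1853 to September 4, 1882: 29 years, of which 7 contain a Feb 29 — 22×365 + 7×366 = 10592 days.
September 1882: 30 − 4 = 26 days remain.
Then 10 full months totalling 304 days.
August 1–2, 1883: 2 days.
Residual: 332 days.
Total: 10924 days.

10924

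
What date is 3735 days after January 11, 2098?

April 4, 2108

Count 3735 days after January 11, 2098:
From January 11, 2098 to January 11, 2108: 10 years, of which 1 contains a Feb 29 — 9×365 + 1×366 = 3651 days.
(2100 is not a leap year (divisible by 100 but not 400).)
January 2108: 31 − 11 = 20 days remain.
Then February 2108 (29), March (31): 29 + 31 = 60 days.
April 1–4, 2108: 4 days.
Residual: 84 days.
Total: 3735 days.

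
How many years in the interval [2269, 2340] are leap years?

Years divisible by 4: 2272, 2276, …, 2340 — 18 in all.
Of these, 2300 is divisible by 100 but not 400, so not leap.
Leap years: 18 − 1 = 17.

17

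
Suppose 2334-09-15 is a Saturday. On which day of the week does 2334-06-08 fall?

Friday

Count forward from the earlier date (June 8, 2334) to the later (September 15, 2334):
June 2334: 30 − 8 = 22 days remain.
Then July (31), August (31): 31 + 31 = 62 days.
September 1–15, 2334: 15 days.
Total: 22 + 62 + 15 = 99 days.
99 mod 7 = 1, so 1 day before Saturday is Friday.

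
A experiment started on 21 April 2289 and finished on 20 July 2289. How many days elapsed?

April 2289: 30 − 21 = 9 days remain.
Then May (31), June (30): 31 + 30 = 61 days.
July 1–20, 2289: 20 days.
Total: 9 + 61 + 20 = 90 days.

90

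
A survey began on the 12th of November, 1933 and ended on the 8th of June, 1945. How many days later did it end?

From November 12, 1933 to November 12, 1944: 11 years, of which 3 contain a Feb 29 — 8×365 + 3×366 = 4018 days.
November 1944: 30 − 12 = 18 days remain.
Then December (31), January (31), February 1945 (28), March (31), April (30), May (31): 31 + 31 + 28 + 31 + 30 + 31 = 182 days.
June 1–8, 1945: 8 days.
Residual: 208 days.
Total: 4226 days.

4226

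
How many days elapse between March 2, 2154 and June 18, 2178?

Day-of-year of March 2, 2154: 61.
Day-of-year of June 18, 2178: 169.
2154 has 365 days, so 365 − 61 = 304 days remain in 2154.
Full years 2155–2177: 17 common + 6 leap = 17×365 + 6×366 = 8401 days.
Total: 304 + 8401 + 169 = 8874 days.

8874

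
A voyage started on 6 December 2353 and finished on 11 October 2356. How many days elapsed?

1040

Day-of-year of December 6, 2353: 340.
Day-of-year of October 11, 2356: 285.
2353 has 365 days, so 365 − 340 = 25 days remain in 2353.
Full years: 2354: 365; 2355: 365. Sum = 730.
Total: 25 + 730 + 285 = 1040 days.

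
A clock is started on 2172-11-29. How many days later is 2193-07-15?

7533

From November 29, 2172 to November 29, 2192: 20 years, of which 5 contain a Feb 29 — 15×365 + 5×366 = 7305 days.
November 2192: 30 − 29 = 1 day remains.
Then December (31), January (31), February 2193 (28), March (31), April (30), May (31), June (30): 31 + 31 + 28 + 31 + 30 + 31 + 30 = 212 days.
July 1–15, 2193: 15 days.
Residual: 228 days.
Total: 7533 days.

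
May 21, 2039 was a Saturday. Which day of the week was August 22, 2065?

Saturday

Day-of-year of May 21, 2039: 141.
Day-of-year of August 22, 2065: 234.
2039 has 365 days, so 365 − 141 = 224 days remain in 2039.
Full years 2040–2064: 18 common + 7 leap = 18×365 + 7×366 = 9132 days.
Total: 224 + 9132 + 234 = 9590 days.
9590 is a multiple of 7, so August 22, 2065 falls on the same weekday: Saturday.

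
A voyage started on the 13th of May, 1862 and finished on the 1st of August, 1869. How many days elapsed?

From May 13, 1862 to May 13, 1869: 7 years, of which 2 contain a Feb 29 — 5×365 + 2×366 = 2557 days.
May 1869: 31 − 13 = 18 days remain.
Then June (30), July (31): 30 + 31 = 61 days.
August 1, 1869: 1 day.
Residual: 80 days.
Total: 2637 days.

2637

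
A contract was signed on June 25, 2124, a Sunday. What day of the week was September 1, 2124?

June 2124: 30 − 25 = 5 days remain.
Then July (31), August (31): 31 + 31 = 62 days.
September 1, 2124: 1 day.
Total: 5 + 62 + 1 = 68 days.
68 mod 7 = 5, so 5 days after Sunday is Friday.

Friday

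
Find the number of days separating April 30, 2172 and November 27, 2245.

26873

From April 30, 2172 to April 30, 2245: 73 years, of which 17 contain a Feb 29 — 56×365 + 17×366 = 26662 days.
(2200 is not a leap year (divisible by 100 but not 400).)
April 2245: 30 − 30 = 0 days remain.
Then May (31), June (30), July (31), August (31), September (30), October (31): 31 + 30 + 31 + 31 + 30 + 31 = 184 days.
November 1–27, 2245: 27 days.
Residual: 211 days.
Total: 26873 days.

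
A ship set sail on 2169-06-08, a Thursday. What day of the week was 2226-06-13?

From June 8, 2169 to June 8, 2226: 57 years, of which 13 contain a Feb 29 — 44×365 + 13×366 = 20818 days.
(2200 is not a leap year (divisible by 100 but not 400).)
Within June 2226: 13 − 8 = 5 days.
Total: 20823 days.
20823 mod 7 = 5, so 5 days after Thursday is Tuesday.

Tuesday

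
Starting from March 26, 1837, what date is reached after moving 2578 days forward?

April 16, 1844

Count 2578 days after March 26, 1837:
Day-of-year of March 26, 1837: 85.
Day-of-year of April 16, 1844: 107.
1837 has 365 days, so 365 − 85 = 280 days remain in 1837.
Full years: 1838: 365; 1839: 365; 1840: 366; 1841: 365; 1842: 365; 1843: 365. Sum = 2191.
Total: 280 + 2191 + 107 = 2578 days.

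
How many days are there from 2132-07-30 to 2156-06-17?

8723

From July 30, 2132 to July 30, 2155: 23 years, of which 5 contain a Feb 29 — 18×365 + 5×366 = 8400 days.
July 2155: 31 − 30 = 1 day remains.
Then 10 full months totalling 305 days.
June 1–17, 2156: 17 days.
Residual: 323 days.
Total: 8723 days.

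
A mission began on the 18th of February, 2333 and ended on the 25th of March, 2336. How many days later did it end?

1131

Day-of-year of February 18, 2333: 49.
Day-of-year of March 25, 2336: 85.
2333 has 365 days, so 365 − 49 = 316 days remain in 2333.
Full years: 2334: 365; 2335: 365. Sum = 730.
Total: 316 + 730 + 85 = 1131 days.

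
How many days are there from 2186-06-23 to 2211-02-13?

9000

From June 23, 2186 to June 23, 2210: 24 years, of which 5 contain a Feb 29 — 19×365 + 5×366 = 8765 days.
(2200 is not a leap year (divisible by 100 but not 400).)
June 2210: 30 − 23 = 7 days remain.
Then July (31), August (31), September (30), October (31), November (30), December (31), January (31): 31 + 31 + 30 + 31 + 30 + 31 + 31 = 215 days.
February 1–13, 2211: 13 days (2211 is not a leap year).
Residual: 235 days.
Total: 9000 days.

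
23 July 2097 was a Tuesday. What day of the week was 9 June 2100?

July 23, 2097 → July 23, 2098: 365 days.
July 23, 2098 → July 23, 2099: 365 days.
July 2099: 31 − 23 = 8 days remain.
Then 10 full months totalling 304 days.
June 1–9, 2100: 9 days.
Residual: 321 days.
Total: 1051 days.
1051 mod 7 = 1, so 1 day after Tuesday is Wednesday.

Wednesday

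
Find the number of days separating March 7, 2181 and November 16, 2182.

Day-of-year of March 7, 2181: 66.
Day-of-year of November 16, 2182: 320.
2181 has 365 days, so 365 − 66 = 299 days remain in 2181.
Total: 299 + 320 = 619 days.

619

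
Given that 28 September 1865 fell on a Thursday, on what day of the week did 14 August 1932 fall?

Sunday

From September 28, 1865 to September 28, 1931: 66 years, of which 15 contain a Feb 29 — 51×365 + 15×366 = 24105 days.
(1900 is not a leap year (divisible by 100 but not 400).)
September 1931: 30 − 28 = 2 days remain.
Then 10 full months totalling 305 days.
August 1–14, 1932: 14 days.
Residual: 321 days.
Total: 24426 days.
24426 mod 7 = 3, so 3 days after Thursday is Sunday.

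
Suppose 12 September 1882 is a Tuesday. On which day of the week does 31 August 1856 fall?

Sunday

Count forward from the earlier date (August 31, 1856) to the later (September 12, 1882):
From August 31, 1856 to August 31, 1882: 26 years, of which 6 contain a Feb 29 — 20×365 + 6×366 = 9496 days.
August 1882: 31 − 31 = 0 days remain.
September 1–12, 1882: 12 days.
Residual: 12 days.
Total: 9508 days.
9508 mod 7 = 2, so 2 days before Tuesday is Sunday.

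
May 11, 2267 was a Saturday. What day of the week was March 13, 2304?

Sunday

Day-of-year of May 11, 2267: 131.
Day-of-year of March 13, 2304: 73.
2267 has 365 days, so 365 − 131 = 234 days remain in 2267.
Full years 2268–2303: 28 common + 8 leap = 28×365 + 8×366 = 13148 days.
Total: 234 + 13148 + 73 = 13455 days.
13455 mod 7 = 1, so 1 day after Saturday is Sunday.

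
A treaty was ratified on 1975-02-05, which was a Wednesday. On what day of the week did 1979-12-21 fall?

Day-of-year of February 5, 1975: 36.
Day-of-year of December 21, 1979: 355.
1975 has 365 days, so 365 − 36 = 329 days remain in 1975.
Full years: 1976: 366; 1977: 365; 1978: 365. Sum = 1096.
Total: 329 + 1096 + 355 = 1780 days.
1780 mod 7 = 2, so 2 days after Wednesday is Friday.

Friday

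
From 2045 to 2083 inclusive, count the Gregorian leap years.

Years divisible by 4 in [2045, 2083]: 2048, 2052, 2056, 2060, 2064, 2068, 2072, 2076, 2080.
No century exceptions apply. Count: 9.

9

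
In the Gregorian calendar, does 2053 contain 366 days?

2053 is not a leap year.

No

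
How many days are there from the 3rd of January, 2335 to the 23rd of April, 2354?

7050

Day-of-year of January 3, 2335: 3.
Day-of-year of April 23, 2354: 113.
2335 has 365 days, so 365 − 3 = 362 days remain in 2335.
Full years 2336–2353: 13 common + 5 leap = 13×365 + 5×366 = 6575 days.
Total: 362 + 6575 + 113 = 7050 days.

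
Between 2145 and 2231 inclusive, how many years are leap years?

20

Years divisible by 4: 2148, 2152, …, 2228 — 21 in all.
Of these, 2200 is divisible by 100 but not 400, so not leap.
Leap years: 21 − 1 = 20.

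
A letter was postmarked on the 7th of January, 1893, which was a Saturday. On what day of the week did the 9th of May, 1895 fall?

Day-of-year of January 7, 1893: 7.
Day-of-year of May 9, 1895: 129.
1893 has 365 days, so 365 − 7 = 358 days remain in 1893.
Full years: 1894: 365. Sum = 365.
Total: 358 + 365 + 129 = 852 days.
852 mod 7 = 5, so 5 days after Saturday is Thursday.

Thursday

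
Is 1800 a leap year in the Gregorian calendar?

1800 is not a leap year (divisible by 100 but not 400).

No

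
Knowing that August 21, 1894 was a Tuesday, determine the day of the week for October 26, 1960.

Day-of-year of August 21, 1894: 233.
Day-of-year of October 26, 1960: 300.
1894 has 365 days, so 365 − 233 = 132 days remain in 1894.
Full years 1895–1959: 50 common + 15 leap = 50×365 + 15×366 = 23740 days.
Total: 132 + 23740 + 300 = 24172 days.
24172 mod 7 = 1, so 1 day after Tuesday is Wednesday.

Wednesday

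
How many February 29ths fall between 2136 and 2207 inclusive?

Years divisible by 4: 2136, 2140, …, 2204 — 18 in all.
Of these, 2200 is divisible by 100 but not 400, so not leap.
Leap years: 18 − 1 = 17.

17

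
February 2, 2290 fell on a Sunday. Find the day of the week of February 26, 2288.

Count forward from the earlier date (February 26, 2288) to the later (February 2, 2290):
February 2288: 29 − 26 = 3 days remain (2288 is a leap year, so February has 29 days).
Then 23 full months totalling 702 days.
February 1–2, 2290: 2 days (2290 is not a leap year).
Total: 3 + 702 + 2 = 707 days.
707 is a multiple of 7, so February 26, 2288 falls on the same weekday: Sunday.

Sunday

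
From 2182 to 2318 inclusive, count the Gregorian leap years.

Years divisible by 4: 2184, 2188, …, 2316 — 34 in all.
Of these, 2200, 2300 are divisible by 100 but not 400, so not leap.
Leap years: 34 − 2 = 32.

32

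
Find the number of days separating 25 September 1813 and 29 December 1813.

September 1813: 30 − 25 = 5 days remain.
Then October (31), November (30): 31 + 30 = 61 days.
December 1–29, 1813: 29 days.
Total: 5 + 61 + 29 = 95 days.

95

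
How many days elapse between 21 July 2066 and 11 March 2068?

July 2066: 31 − 21 = 10 days remain.
Then 19 full months totalling 578 days.
March 1–11, 2068: 11 days.
Total: 10 + 578 + 11 = 599 days.

599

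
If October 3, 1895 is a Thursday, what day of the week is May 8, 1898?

Sunday

October 3, 1895 → October 3, 1896: 366 days (1896 is a leap year).
October 3, 1896 → October 3, 1897: 365 days.
October 1897: 31 − 3 = 28 days remain.
Then November (30), December (31), January (31), February 1898 (28), March (31), April (30): 30 + 31 + 31 + 28 + 31 + 30 = 181 days.
May 1–8, 1898: 8 days.
Residual: 217 days.
Total: 948 days.
948 mod 7 = 3, so 3 days after Thursday is Sunday.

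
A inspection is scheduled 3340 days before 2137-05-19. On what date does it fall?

2128-03-27

Count 3340 days before May 19, 2137:
From March 27, 2128 to March 27, 2137: 9 years, of which 2 contain a Feb 29 — 7×365 + 2×366 = 3287 days.
March 2137: 31 − 27 = 4 days remain.
Then April (30): 30 days.
May 1–19, 2137: 19 days.
Residual: 53 days.
Total: 3340 days.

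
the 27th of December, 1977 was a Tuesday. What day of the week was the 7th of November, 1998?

From December 27, 1977 to December 27, 1997: 20 years, of which 5 contain a Feb 29 — 15×365 + 5×366 = 7305 days.
December 1997: 31 − 27 = 4 days remain.
Then 10 full months totalling 304 days.
November 1–7, 1998: 7 days.
Residual: 315 days.
Total: 7620 days.
7620 mod 7 = 4, so 4 days after Tuesday is Saturday.

Saturday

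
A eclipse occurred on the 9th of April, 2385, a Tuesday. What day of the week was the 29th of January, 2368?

Count forward from the earlier date (January 29, 2368) to the later (April 9, 2385):
From January 29, 2368 to January 29, 2385: 17 years, of which 5 contain a Feb 29 — 12×365 + 5×366 = 6210 days.
January 2385: 31 − 29 = 2 days remain.
Then February 2385 (28), March (31): 28 + 31 = 59 days.
April 1–9, 2385: 9 days.
Residual: 70 days.
Total: 6280 days.
6280 mod 7 = 1, so 1 day before Tuesday is Monday.

Monday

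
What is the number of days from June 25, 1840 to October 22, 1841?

June 25, 1840 → June 25, 1841: 365 days.
June 1841: 30 − 25 = 5 days remain.
Then July (31), August (31), September (30): 31 + 31 + 30 = 92 days.
October 1–22, 1841: 22 days.
Residual: 119 days.
Total: 484 days.

484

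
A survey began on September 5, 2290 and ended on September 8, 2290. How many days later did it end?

3

Within September 2290: 8 − 5 = 3 days.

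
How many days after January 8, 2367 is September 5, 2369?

Day-of-year of January 8, 2367: 8.
Day-of-year of September 5, 2369: 248.
2367 has 365 days, so 365 − 8 = 357 days remain in 2367.
Full years: 2368: 366. Sum = 366.
Total: 357 + 366 + 248 = 971 days.

971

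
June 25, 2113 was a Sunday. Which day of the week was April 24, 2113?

Monday

Count forward from the earlier date (April 24, 2113) to the later (June 25, 2113):
April 2113: 30 − 24 = 6 days remain.
Then May (31): 31 days.
June 1–25, 2113: 25 days.
Total: 6 + 31 + 25 = 62 days.
62 mod 7 = 6, so 6 days before Sunday is Monday.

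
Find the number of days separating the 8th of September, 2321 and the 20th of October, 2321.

September 2321: 30 − 8 = 22 days remain.
October 1–20, 2321: 20 days.
Total: 22 + 20 = 42 days.

42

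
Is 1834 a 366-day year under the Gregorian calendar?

1834 is not a leap year.

No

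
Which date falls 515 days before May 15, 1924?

December 17, 1922

Count 515 days before May 15, 1924:
December 17, 1922 → December 17, 1923: 365 days.
December 1923: 31 − 17 = 14 days remain.
Then January (31), February 1924 (29), March (31), April (30): 31 + 29 + 31 + 30 = 121 days.
May 1–15, 1924: 15 days.
Residual: 150 days.
Total: 515 days.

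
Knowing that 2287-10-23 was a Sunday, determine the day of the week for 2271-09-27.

Wednesday

Count forward from the earlier date (September 27, 2271) to the later (October 23, 2287):
From September 27, 2271 to September 27, 2287: 16 years, of which 4 contain a Feb 29 — 12×365 + 4×366 = 5844 days.
September 2287: 30 − 27 = 3 days remain.
October 1–23, 2287: 23 days.
Residual: 26 days.
Total: 5870 days.
5870 mod 7 = 4, so 4 days before Sunday is Wednesday.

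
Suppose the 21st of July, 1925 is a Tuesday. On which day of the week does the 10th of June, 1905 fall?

Saturday

Count forward from the earlier date (June 10, 1905) to the later (July 21, 1925):
From June 10, 1905 to June 10, 1925: 20 years, of which 5 contain a Feb 29 — 15×365 + 5×366 = 7305 days.
June 1925: 30 − 10 = 20 days remain.
July 1–21, 1925: 21 days.
Residual: 41 days.
Total: 7346 days.
7346 mod 7 = 3, so 3 days before Tuesday is Saturday.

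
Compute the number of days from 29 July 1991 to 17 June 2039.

From July 29, 1991 to July 29, 2038: 47 years, of which 12 contain a Feb 29 — 35×365 + 12×366 = 17167 days.
(2000 is a leap year (divisible by 400).)
July 2038: 31 − 29 = 2 days remain.
Then 10 full months totalling 304 days.
June 1–17, 2039: 17 days.
Residual: 323 days.
Total: 17490 days.

17490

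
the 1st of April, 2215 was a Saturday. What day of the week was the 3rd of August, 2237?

Thursday

From April 1, 2215 to April 1, 2237: 22 years, of which 6 contain a Feb 29 — 16×365 + 6×366 = 8036 days.
April 2237: 30 − 1 = 29 days remain.
Then May (31), June (30), July (31): 31 + 30 + 31 = 92 days.
August 1–3, 2237: 3 days.
Residual: 124 days.
Total: 8160 days.
8160 mod 7 = 5, so 5 days after Saturday is Thursday.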